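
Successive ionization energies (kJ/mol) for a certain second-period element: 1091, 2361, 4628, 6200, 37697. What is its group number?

Group 14

Look for the largest jump between consecutive ionization energies: IE5/IE4 ≈ 6.1, far larger than any earlier ratio.
That jump marks the point where a core electron is being removed. So the atom has 4 valence electrons.
A main-group element with 4 valence electrons is in group 14.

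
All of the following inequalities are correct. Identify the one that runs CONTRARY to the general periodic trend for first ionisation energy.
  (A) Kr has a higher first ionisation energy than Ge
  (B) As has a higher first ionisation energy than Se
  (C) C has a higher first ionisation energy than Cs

The general trend: first ionisation energy increases across a period and decreases down a group.
(A) Kr (period 4, group 18) vs Ge (period 4, group 14): the stated order agrees with the simple trend.
(B) As (period 4, group 15) vs Se (period 4, group 16): the stated order contradicts the simple trend.
(C) C (period 2, group 14) vs Cs (period 6, group 1): the stated order agrees with the simple trend.
The exception is (B): Se (4p⁴) ionizes more easily than half-filled As (4p³).

(B)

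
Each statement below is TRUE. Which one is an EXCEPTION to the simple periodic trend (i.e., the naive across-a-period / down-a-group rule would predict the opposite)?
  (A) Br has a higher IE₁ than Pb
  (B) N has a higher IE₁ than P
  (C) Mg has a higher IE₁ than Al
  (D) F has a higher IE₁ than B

The general trend: IE₁ increases across a period and decreases down a group.
(A) Br (period 4, group 17) vs Pb (period 6, group 14): the stated order agrees with the simple trend.
(B) N (period 2, group 15) vs P (period 3, group 15): the stated order agrees with the simple trend.
(C) Mg (period 3, group 2) vs Al (period 3, group 13): the stated order contradicts the simple trend.
(D) F (period 2, group 17) vs B (period 2, group 13): the stated order agrees with the simple trend.
The exception is (C): Al's single 3p electron is easier to remove than one from Mg's filled 3s².

(C)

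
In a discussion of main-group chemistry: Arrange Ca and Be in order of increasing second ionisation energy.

Ca, Be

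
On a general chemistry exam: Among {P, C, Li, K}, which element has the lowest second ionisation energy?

P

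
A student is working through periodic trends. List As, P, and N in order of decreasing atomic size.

As > P > N

Across a period the added protons contract the valence shell; down a group each new principal shell makes the atom larger.
All are in group 15, so atomic radius increases down the group.
So from largest to smallest: As > P > N.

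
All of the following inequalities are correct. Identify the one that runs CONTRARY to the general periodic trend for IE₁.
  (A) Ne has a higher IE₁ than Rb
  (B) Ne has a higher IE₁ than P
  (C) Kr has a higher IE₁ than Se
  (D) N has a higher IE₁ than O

(D)

The general trend: IE₁ increases across a period and decreases down a group.
(A) Ne (period 2, group 18) vs Rb (period 5, group 1): the stated order agrees with the simple trend.
(B) Ne (period 2, group 18) vs P (period 3, group 15): the stated order agrees with the simple trend.
(C) Kr (period 4, group 18) vs Se (period 4, group 16): the stated order agrees with the simple trend.
(D) N (period 2, group 15) vs O (period 2, group 16): the stated order contradicts the simple trend.
The exception is (D): pairing an electron in O's 2p⁴ costs repulsion energy, so O ionizes more easily than half-filled N (2p³).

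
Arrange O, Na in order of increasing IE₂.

O < Na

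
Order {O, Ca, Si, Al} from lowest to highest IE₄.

Si < Ca < O < Al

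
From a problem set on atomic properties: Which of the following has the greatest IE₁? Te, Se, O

O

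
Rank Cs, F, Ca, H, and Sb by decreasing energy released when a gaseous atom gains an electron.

F, Sb, H, Cs, Ca

H is in period 1, group 1; F is in period 2, group 17; Ca is in period 4, group 2; Sb is in period 5, group 15; Cs is in period 6, group 1.
Electron affinity generally becomes more exothermic across a period toward the halogens and less exothermic down a group.
Here both period and group differ, so the two effects have to be weighed against each other.
Cs > Ca: this pair runs against the simple trend — see the exception note.
H > Cs: they share group 1; the group trend gives H the larger value.
Sb > H: period and group pull opposite ways; the across-period shift dominates (103 vs 73 kJ/mol).
F > Sb: relative to Sb, both the across-period and down-group shifts push F's electron affinity up.
Note the exception: Cs has a higher electron affinity than Ca, contrary to the simple trend — adding an electron to Ca (ns²) has to open a new, higher-energy np subshell, which is unfavourable.
For reference (kJ/mol): H 73, F 328, Ca 2, Sb 103, Cs 46.
So from highest to lowest: F > Sb > H > Cs > Ca.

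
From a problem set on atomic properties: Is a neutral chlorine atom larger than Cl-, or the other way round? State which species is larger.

Cl-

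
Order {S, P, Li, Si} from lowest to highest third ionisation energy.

P < Si < S < Li

Consider each +2 ion: S²⁺ still has 4 valence electrons; P²⁺ still has 3 valence electrons; Li²⁺ is already 1 electron into the core; Si²⁺ still has 2 valence electrons.
Pulling an electron out of a noble-gas core costs far more than removing a remaining valence electron, so Li sits at the high end of IE_3.
Valence configurations: S²⁺ [Ne]3s²3p², P²⁺ [Ne]3s²3p¹, Si²⁺ [Ne]3s².
P²⁺ loses a lone 3p electron whereas Si²⁺ must break into a filled 3s² pair, so IE_3(Si) > IE_3(P) even though P has the higher nuclear charge.
The numbers (kJ/mol): S 3357, P 2914, Li 11815, Si 3232.
Hence IE_3: P < Si < S < Li.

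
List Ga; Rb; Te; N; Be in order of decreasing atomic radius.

Rb > Te > Ga > Be > N

Be is in period 2, group 2; N is in period 2, group 15; Ga is in period 4, group 13; Rb is in period 5, group 1; Te is in period 5, group 16.
Moving right in a period, electrons are added to the same shell under a stronger nuclear pull, so atoms get smaller; moving down, a new shell is opened and atoms get larger.
Neither a single period nor a single group — weigh both effects.
Be > N: Be lies to the left of N in period 2, so the across-period effect alone puts Be larger.
Ga > Be: period and group pull opposite ways; the down-group shift dominates (124 vs 102 pm).
Te > Ga: the two effects oppose for this pair; the down-group effect wins (136 vs 124 pm).
Rb > Te: Rb lies to the left of Te in period 5, so the across-period effect alone puts Rb larger.
For reference (pm): Be 102, N 71, Ga 124, Rb 210, Te 136.
So from largest to smallest: Rb > Te > Ga > Be > N.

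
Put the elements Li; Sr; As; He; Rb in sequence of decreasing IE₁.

He > As > Sr > Li > Rb

Removing the outermost electron gets harder across a period and easier down a group.
Neither a single period nor a single group — weigh both effects.
Li > Rb: they share group 1; the group trend gives Li the larger value.
Sr > Li: the two effects oppose for this pair; the across-period effect wins (550 vs 520 kJ/mol).
As > Sr: both effects reinforce here, so As is clearly the higher of the two.
He > As: relative to As, both the across-period and down-group shifts push He's first ionization energy up.
Tabulated first ionization energy (kJ/mol): He 2372, Li 520, As 947, Rb 403, Sr 550.
So from highest to lowest: He > As > Sr > Li > Rb.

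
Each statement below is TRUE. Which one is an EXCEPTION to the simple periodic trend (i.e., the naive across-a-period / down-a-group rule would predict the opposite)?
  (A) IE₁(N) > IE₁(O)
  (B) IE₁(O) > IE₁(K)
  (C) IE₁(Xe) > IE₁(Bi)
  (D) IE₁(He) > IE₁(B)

The general trend: first ionisation energy increases across a period and decreases down a group.
(A) N (period 2, group 15) vs O (period 2, group 16): the stated order contradicts the simple trend.
(B) O (period 2, group 16) vs K (period 4, group 1): the stated order agrees with the simple trend.
(C) Xe (period 5, group 18) vs Bi (period 6, group 15): the stated order agrees with the simple trend.
(D) He (period 1, group 18) vs B (period 2, group 13): the stated order agrees with the simple trend.
The exception is (A): pairing an electron in O's 2p⁴ costs repulsion energy, so O ionizes more easily than half-filled N (2p³).

(A)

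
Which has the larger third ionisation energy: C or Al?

C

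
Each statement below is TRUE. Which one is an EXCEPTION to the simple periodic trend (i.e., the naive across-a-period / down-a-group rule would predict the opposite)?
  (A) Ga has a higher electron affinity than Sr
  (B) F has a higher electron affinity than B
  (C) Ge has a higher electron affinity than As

The general trend: electron affinity increases across a period and decreases down a group.
(A) Ga (period 4, group 13) vs Sr (period 5, group 2): the stated order agrees with the simple trend.
(B) F (period 2, group 17) vs B (period 2, group 13): the stated order agrees with the simple trend.
(C) Ge (period 4, group 14) vs As (period 4, group 15): the stated order contradicts the simple trend.
The exception is (C): adding an electron to As's half-filled 4p³ is unfavourable, so Ge (4p²) has the more exothermic EA.

(C)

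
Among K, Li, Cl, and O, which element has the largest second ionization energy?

The second ionization energy removes an electron from the +1 ion. For each element: K⁺ is the bare [Ar] core; Li⁺ is the bare [He] core; Cl⁺ still has 6 valence electrons; O⁺ still has 5 valence electrons.
Usually core removal costs more than valence removal, but here the competition is close: a tightly held n=2 valence electron can cost more to remove than an n=3 core electron, so the actual values have to decide it.
Valence configurations: Cl⁺ [Ne]3s²3p⁴, O⁺ [He]2s²2p³.
Tabulated IE_2 (kJ/mol): K 3052, Li 7298, Cl 2298, O 3388.
Putting it together, IE_2: Cl < K < O < Li.

Li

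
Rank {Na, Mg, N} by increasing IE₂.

Mg, N, Na

IE_2 is the cost of taking one more electron from the +1 cation: Na⁺ is the bare [Ne] core; Mg⁺ still has 1 valence electron; N⁺ still has 4 valence electrons.
Core electrons are held far more tightly than valence electrons, so Na tops the IE_2 order.
Valence configurations: Mg⁺ [Ne]3s¹, N⁺ [He]2s²2p².
Tabulated IE_2 (kJ/mol): Na 4562, Mg 1451, N 2856.
Hence IE_2: Mg < N < Na.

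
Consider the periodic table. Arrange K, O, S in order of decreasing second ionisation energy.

O > K > S

IE_2 is the cost of taking one more electron from the +1 cation: K⁺ is the bare [Ar] core; O⁺ still has 5 valence electrons; S⁺ still has 5 valence electrons.
Usually core removal costs more than valence removal, but here the competition is close: a tightly held n=2 valence electron can cost more to remove than an n=3 core electron, so the actual values have to decide it.
Valence configurations: O⁺ [He]2s²2p³, S⁺ [Ne]3s²3p³.
Tabulated IE_2 (kJ/mol): K 3052, O 3388, S 2252.
Putting it together, IE_2: S < K < O.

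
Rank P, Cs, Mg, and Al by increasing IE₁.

Mg is in period 3, group 2; Al is in period 3, group 13; P is in period 3, group 15; Cs is in period 6, group 1.
First ionization energy rises across a period (greater Z_eff holds electrons more tightly) and falls down a group (valence electrons are farther from the nucleus).
Here both period and group differ, so the two effects have to be weighed against each other.
Al > Cs: relative to Cs, both the across-period and down-group shifts push Al's first ionization energy up.
Mg > Al: this pair runs against the simple trend — see the exception note.
P > Mg: P lies to the right of Mg in period 3, so the across-period effect alone puts P higher.
Note the exception: Mg has a higher first ionization energy than Al, contrary to the simple trend — Al's single 3p electron is easier to remove than one from Mg's filled 3s².
Tabulated first ionization energy (kJ/mol): Mg 738, Al 578, P 1012, Cs 376.
So from lowest to highest: Cs < Al < Mg < P.

Cs, Al, Mg, P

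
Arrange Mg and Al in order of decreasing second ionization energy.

Al, Mg

Consider each +1 ion: Mg⁺ still has 1 valence electron; Al⁺ still has 2 valence electrons.
All are still removing valence electrons, so compare the +1 ions as you would atoms: IE_2 generally rises across a period (higher Z_eff) and falls down a group (larger shell), subject to the usual subshell exceptions.
Valence configurations: Mg⁺ [Ne]3s¹, Al⁺ [Ne]3s².
The numbers (kJ/mol): Mg 1451, Al 1817.
So the second ionization energies run Mg < Al.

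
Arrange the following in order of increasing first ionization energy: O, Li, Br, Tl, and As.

Li, Tl, As, Br, O

Li is in period 2, group 1; O is in period 2, group 16; As is in period 4, group 15; Br is in period 4, group 17; Tl is in period 6, group 13.
First ionization energy rises across a period (greater Z_eff holds electrons more tightly) and falls down a group (valence electrons are farther from the nucleus).
Neither a single period nor a single group — weigh both effects.
Tl > Li: period and group pull opposite ways; the across-period shift dominates (589 vs 520 kJ/mol).
As > Tl: both effects reinforce here, so As is clearly the higher of the two.
Br > As: Br lies to the right of As in period 4, so the across-period effect alone puts Br higher.
O > Br: the two effects oppose for this pair; the down-group effect wins (1314 vs 1140 kJ/mol).
Tabulated first ionization energy (kJ/mol): Li 520, O 1314, As 947, Br 1140, Tl 589.
So from lowest to highest: Li < Tl < As < Br < O.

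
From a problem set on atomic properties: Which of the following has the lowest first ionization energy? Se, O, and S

IE₁ increases left→right with effective nuclear charge and decreases top→bottom as the valence shell moves farther out.
All are in group 16, so first ionization energy increases up the group.
The lowest first ionization energy among these belongs to Se.

Se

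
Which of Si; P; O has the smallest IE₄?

Consider each +3 ion: Si³⁺ still has 1 valence electron; P³⁺ still has 2 valence electrons; O³⁺ still has 3 valence electrons.
All are still removing valence electrons, so compare the +3 ions as you would atoms: IE_4 generally rises across a period (higher Z_eff) and falls down a group (larger shell), subject to the usual subshell exceptions.
Valence configurations: Si³⁺ [Ne]3s¹, P³⁺ [Ne]3s², O³⁺ [He]2s²2p¹.
The numbers (kJ/mol): Si 4356, P 4964, O 7469.
Hence IE_4: Si < P < O.

Si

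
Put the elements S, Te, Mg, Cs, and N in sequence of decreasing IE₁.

N > S > Te > Mg > Cs

N is in period 2, group 15; Mg is in period 3, group 2; S is in period 3, group 16; Te is in period 5, group 16; Cs is in period 6, group 1.
Across a period the outer electron is held more tightly (higher IE₁); down a group it sits in a higher shell, more shielded, and comes off more easily.
Neither a single period nor a single group — weigh both effects.
Mg > Cs: relative to Cs, both the across-period and down-group shifts push Mg's first ionization energy up.
Te > Mg: the two effects oppose for this pair; the across-period effect wins (869 vs 738 kJ/mol).
S > Te: they share group 16; the group trend gives S the larger value.
N > S: the two effects oppose for this pair; the down-group effect wins (1402 vs 1000 kJ/mol).
For reference (kJ/mol): N 1402, Mg 738, S 1000, Te 869, Cs 376.
So from highest to lowest: N > S > Te > Mg > Cs.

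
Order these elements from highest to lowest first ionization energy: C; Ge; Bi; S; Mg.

Across a period the outer electron is held more tightly (higher IE₁); down a group it sits in a higher shell, more shielded, and comes off more easily.
Here both period and group differ, so the two effects have to be weighed against each other.
Mg > Bi: the two effects oppose for this pair; the down-group effect wins (738 vs 703 kJ/mol).
Ge > Mg: period and group pull opposite ways; the across-period shift dominates (762 vs 738 kJ/mol).
S > Ge: relative to Ge, both the across-period and down-group shifts push S's first ionization energy up.
C > S: the two effects oppose for this pair; the down-group effect wins (1086 vs 1000 kJ/mol).
For reference (kJ/mol): C 1086, Mg 738, S 1000, Ge 762, Bi 703.
So from highest to lowest: C > S > Ge > Mg > Bi.

C > S > Ge > Mg > Bi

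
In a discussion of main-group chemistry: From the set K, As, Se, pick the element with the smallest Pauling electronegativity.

K is in period 4, group 1; As is in period 4, group 15; Se is in period 4, group 16.
Atoms toward the upper right of the periodic table pull bonding electrons most strongly.
All lie in period 4, so electronegativity increases left to right.
The smallest Pauling electronegativity among these belongs to K.

K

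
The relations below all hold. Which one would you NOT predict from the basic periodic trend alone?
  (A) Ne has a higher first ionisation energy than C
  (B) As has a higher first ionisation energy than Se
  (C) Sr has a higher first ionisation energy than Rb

The general trend: first ionisation energy increases across a period and decreases down a group.
(A) Ne (period 2, group 18) vs C (period 2, group 14): the stated order agrees with the simple trend.
(B) As (period 4, group 15) vs Se (period 4, group 16): the stated order contradicts the simple trend.
(C) Sr (period 5, group 2) vs Rb (period 5, group 1): the stated order agrees with the simple trend.
The exception is (B): Se (4p⁴) ionizes more easily than half-filled As (4p³).

(B)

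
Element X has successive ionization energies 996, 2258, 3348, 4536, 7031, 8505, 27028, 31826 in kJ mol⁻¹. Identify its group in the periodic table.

Group 16

Look for the largest jump between consecutive ionization energies: IE7/IE6 ≈ 3.2, far larger than any earlier ratio.
That jump marks the point where a core electron is being removed. So the atom has 6 valence electrons.
A main-group element with 6 valence electrons is in group 16.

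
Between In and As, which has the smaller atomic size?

As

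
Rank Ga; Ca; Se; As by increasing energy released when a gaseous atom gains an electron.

Ca < Ga < As < Se

EA tends to increase across a period and decrease down a group, though the pattern is less regular than for IE or radius.
All lie in period 4, so electron affinity increases left to right.
So from lowest to highest: Ca < Ga < As < Se.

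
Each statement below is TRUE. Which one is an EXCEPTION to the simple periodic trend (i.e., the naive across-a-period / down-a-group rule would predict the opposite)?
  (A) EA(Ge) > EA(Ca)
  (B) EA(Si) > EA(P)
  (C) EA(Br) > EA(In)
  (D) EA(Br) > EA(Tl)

The general trend: electron affinity increases across a period and decreases down a group.
(A) Ge (period 4, group 14) vs Ca (period 4, group 2): the stated order agrees with the simple trend.
(B) Si (period 3, group 14) vs P (period 3, group 15): the stated order contradicts the simple trend.
(C) Br (period 4, group 17) vs In (period 5, group 13): the stated order agrees with the simple trend.
(D) Br (period 4, group 17) vs Tl (period 6, group 13): the stated order agrees with the simple trend.
The exception is (B): adding an electron to P's half-filled 3p³ is unfavourable, so Si (3p²) has the more exothermic EA.

(B)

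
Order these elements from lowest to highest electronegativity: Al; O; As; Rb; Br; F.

Rb, Al, As, Br, O, F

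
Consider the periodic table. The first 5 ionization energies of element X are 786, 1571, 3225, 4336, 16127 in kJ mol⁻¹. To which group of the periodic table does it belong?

Group 14

Look for the largest jump between consecutive ionization energies: IE5/IE4 ≈ 3.7, far larger than any earlier ratio.
That jump marks the point where a core electron is being removed. So the atom has 4 valence electrons.
A main-group element with 4 valence electrons is in group 14.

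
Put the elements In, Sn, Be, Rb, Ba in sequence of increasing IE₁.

Rb < Ba < In < Sn < Be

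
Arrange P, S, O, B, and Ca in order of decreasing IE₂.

The second ionization energy removes an electron from the +1 ion. For each element: P⁺ still has 4 valence electrons; S⁺ still has 5 valence electrons; O⁺ still has 5 valence electrons; B⁺ still has 2 valence electrons; Ca⁺ still has 1 valence electron.
All are still removing valence electrons, so compare the +1 ions as you would atoms: IE_2 generally rises across a period (higher Z_eff) and falls down a group (larger shell), subject to the usual subshell exceptions.
Valence configurations: P⁺ [Ne]3s²3p², S⁺ [Ne]3s²3p³, O⁺ [He]2s²2p³, B⁺ [He]2s², Ca⁺ [Ar]4s¹.
Tabulated IE_2 (kJ/mol): P 1907, S 2252, O 3388, B 2427, Ca 1145.
Hence IE_2: Ca < P < S < B < O.

O > B > S > P > Ca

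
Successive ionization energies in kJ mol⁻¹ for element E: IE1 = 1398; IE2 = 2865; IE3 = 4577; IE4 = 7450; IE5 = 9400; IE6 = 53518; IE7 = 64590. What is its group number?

Group 15

Look for the largest jump between consecutive ionization energies: IE6/IE5 ≈ 5.7, far larger than any earlier ratio.
That jump marks the point where a core electron is being removed. So the atom has 5 valence electrons.
A main-group element with 5 valence electrons is in group 15.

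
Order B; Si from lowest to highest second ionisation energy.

After 1 electron has been removed, what remains? B⁺ still has 2 valence electrons; Si⁺ still has 3 valence electrons.
All are still removing valence electrons, so compare the +1 ions as you would atoms: IE_2 generally rises across a period (higher Z_eff) and falls down a group (larger shell), subject to the usual subshell exceptions.
Valence configurations: B⁺ [He]2s², Si⁺ [Ne]3s²3p¹.
Approximate IE_2 values (kJ/mol): B 2427, Si 1577.
Putting it together, IE_2: Si < B.

Si < B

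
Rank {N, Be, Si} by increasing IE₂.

Consider each +1 ion: N⁺ still has 4 valence electrons; Be⁺ still has 1 valence electron; Si⁺ still has 3 valence electrons.
All are still removing valence electrons, so compare the +1 ions as you would atoms: IE_2 generally rises across a period (higher Z_eff) and falls down a group (larger shell), subject to the usual subshell exceptions.
Valence configurations: N⁺ [He]2s²2p², Be⁺ [He]2s¹, Si⁺ [Ne]3s²3p¹.
The numbers (kJ/mol): N 2856, Be 1757, Si 1577.
Overall IE_2 order: Si < Be < N.

Si < Be < N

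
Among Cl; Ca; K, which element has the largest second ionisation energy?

Consider each +1 ion: Cl⁺ still has 6 valence electrons; Ca⁺ still has 1 valence electron; K⁺ is the bare [Ar] core.
Pulling an electron out of a noble-gas core costs far more than removing a remaining valence electron, so K sits at the high end of IE_2.
Valence configurations: Cl⁺ [Ne]3s²3p⁴, Ca⁺ [Ar]4s¹.
Approximate IE_2 values (kJ/mol): Cl 2298, Ca 1145, K 3052.
So the second ionization energies run Ca < Cl < K.

K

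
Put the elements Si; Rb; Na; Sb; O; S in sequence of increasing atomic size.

O, S, Si, Sb, Na, Rb

O is in period 2, group 16; Na is in period 3, group 1; Si is in period 3, group 14; S is in period 3, group 16; Rb is in period 5, group 1; Sb is in period 5, group 15.
Across a period the added protons contract the valence shell; down a group each new principal shell makes the atom larger.
Neither a single period nor a single group — weigh both effects.
S > O: they share group 16; the group trend gives S the larger value.
Si > S: Si lies to the left of S in period 3, so the across-period effect alone puts Si larger.
Sb > Si: the two effects oppose for this pair; the down-group effect wins (140 vs 116 pm).
Na > Sb: period and group pull opposite ways; the across-period shift dominates (155 vs 140 pm).
Rb > Na: they share group 1; the group trend gives Rb the larger value.
For reference (pm): O 63, Na 155, Si 116, S 103, Rb 210, Sb 140.
So from smallest to largest: O < S < Si < Sb < Na < Rb.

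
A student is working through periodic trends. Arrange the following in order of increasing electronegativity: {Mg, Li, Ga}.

Li < Mg < Ga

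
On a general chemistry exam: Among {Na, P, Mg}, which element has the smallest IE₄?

P

Consider each +3 ion: Na³⁺ is already 2 electrons into the core; P³⁺ still has 2 valence electrons; Mg³⁺ is already 1 electron into the core.
Breaking into a closed-shell core is much more expensive than removing a leftover valence electron — Na and Mg have the largest IE_4 here.
The numbers (kJ/mol): Na 9543, P 4964, Mg 10543.
So the fourth ionization energies run P < Na < Mg.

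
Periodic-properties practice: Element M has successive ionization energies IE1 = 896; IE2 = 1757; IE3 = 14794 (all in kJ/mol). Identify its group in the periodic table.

Look for the largest jump between consecutive ionization energies: IE3/IE2 ≈ 8.4, far larger than any earlier ratio.
That jump marks the point where a core electron is being removed. So the atom has 2 valence electrons.
A main-group element with 2 valence electrons is in group 2.

Group 2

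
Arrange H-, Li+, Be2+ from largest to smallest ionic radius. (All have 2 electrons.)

H- > Li+ > Be2+

All of these have 2 electrons, so size is governed by nuclear charge alone: the more protons, the stronger the pull on the same electron cloud, and the smaller the ion.
Nuclear charges: Be2+ (Z=4), Li+ (Z=3), H- (Z=1).
Largest to smallest: H- > Li+ > Be2+.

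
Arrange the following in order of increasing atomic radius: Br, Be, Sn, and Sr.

Radius decreases left→right (rising Z_eff, same n) and increases top→bottom (higher n).
These span different periods and groups, so the two trends combine.
Br > Be: the two effects oppose for this pair; the down-group effect wins (114 vs 102 pm).
Sn > Br: relative to Br, both the across-period and down-group shifts push Sn's atomic radius up.
Sr > Sn: Sr lies to the left of Sn in period 5, so the across-period effect alone puts Sr larger.
Approximate values (pm): Be 102, Br 114, Sr 185, Sn 140.
So from smallest to largest: Be < Br < Sn < Sr.

Be < Br < Sn < Sr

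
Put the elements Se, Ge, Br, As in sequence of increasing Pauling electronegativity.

Ge, As, Se, Br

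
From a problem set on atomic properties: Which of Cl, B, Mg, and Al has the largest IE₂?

B

After 1 electron has been removed, what remains? Cl⁺ still has 6 valence electrons; B⁺ still has 2 valence electrons; Mg⁺ still has 1 valence electron; Al⁺ still has 2 valence electrons.
All are still removing valence electrons, so compare the +1 ions as you would atoms: IE_2 generally rises across a period (higher Z_eff) and falls down a group (larger shell), subject to the usual subshell exceptions.
Valence configurations: Cl⁺ [Ne]3s²3p⁴, B⁺ [He]2s², Mg⁺ [Ne]3s¹, Al⁺ [Ne]3s².
Approximate IE_2 values (kJ/mol): Cl 2298, B 2427, Mg 1451, Al 1817.
So the second ionization energies run Mg < Al < Cl < B.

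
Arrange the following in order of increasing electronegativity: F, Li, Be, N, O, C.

Li, Be, C, N, O, F

Electronegativity increases across a period and decreases down a group, tracking effective nuclear charge and atomic size.
All lie in period 2, so electronegativity increases left to right.
So from lowest to highest: Li < Be < C < N < O < F.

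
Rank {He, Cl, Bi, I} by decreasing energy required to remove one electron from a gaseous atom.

He, Cl, I, Bi

He is in period 1, group 18; Cl is in period 3, group 17; I is in period 5, group 17; Bi is in period 6, group 15.
IE₁ increases left→right with effective nuclear charge and decreases top→bottom as the valence shell moves farther out.
Here both period and group differ, so the two effects have to be weighed against each other.
I > Bi: relative to Bi, both the across-period and down-group shifts push I's first ionization energy up.
Cl > I: they share group 17; the group trend gives Cl the larger value.
He > Cl: relative to Cl, both the across-period and down-group shifts push He's first ionization energy up.
Tabulated first ionization energy (kJ/mol): He 2372, Cl 1251, I 1008, Bi 703.
So from highest to lowest: He > Cl > I > Bi.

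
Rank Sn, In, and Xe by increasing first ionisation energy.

In is in period 5, group 13; Sn is in period 5, group 14; Xe is in period 5, group 18.
First ionization energy rises across a period (greater Z_eff holds electrons more tightly) and falls down a group (valence electrons are farther from the nucleus).
All lie in period 5, so first ionization energy increases left to right.
So from lowest to highest: In < Sn < Xe.

In < Sn < Xe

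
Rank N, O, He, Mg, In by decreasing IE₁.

IE₁ increases left→right with effective nuclear charge and decreases top→bottom as the valence shell moves farther out.
Neither a single period nor a single group — weigh both effects.
Mg > In: period and group pull opposite ways; the down-group shift dominates (738 vs 558 kJ/mol).
O > Mg: both effects reinforce here, so O is clearly the higher of the two.
N > O: this pair runs against the simple trend — see the exception note.
He > N: relative to N, both the across-period and down-group shifts push He's first ionization energy up.
Note the exception: N has a higher first ionization energy than O, contrary to the simple trend — pairing an electron in O's 2p⁴ costs repulsion energy, so O ionizes more easily than half-filled N (2p³).
Tabulated first ionization energy (kJ/mol): He 2372, N 1402, O 1314, Mg 738, In 558.
So from highest to lowest: He > N > O > Mg > In.

He, N, O, Mg, In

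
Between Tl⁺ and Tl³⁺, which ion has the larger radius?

Tl⁺

Both ions have Z = 81 protons, but Tl³⁺ has lost more electrons, so its remaining electrons feel a larger effective nuclear charge per electron and are pulled in more tightly.
Higher positive charge → smaller ion, so Tl⁺ > Tl³⁺.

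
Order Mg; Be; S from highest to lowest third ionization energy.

Be, Mg, S

Consider each +2 ion: Mg²⁺ is the bare [Ne] core; Be²⁺ is the bare [He] core; S²⁺ still has 4 valence electrons.
Breaking into a closed-shell core is much more expensive than removing a leftover valence electron — Mg and Be have the largest IE_3 here.
Approximate IE_3 values (kJ/mol): Mg 7733, Be 14849, S 3357.
Overall IE_3 order: S < Mg < Be.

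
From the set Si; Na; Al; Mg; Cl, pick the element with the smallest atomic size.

Cl

Na is in period 3, group 1; Mg is in period 3, group 2; Al is in period 3, group 13; Si is in period 3, group 14; Cl is in period 3, group 17.
Radius decreases left→right (rising Z_eff, same n) and increases top→bottom (higher n).
All lie in period 3, so atomic radius increases right to left.
The smallest atomic size among these belongs to Cl.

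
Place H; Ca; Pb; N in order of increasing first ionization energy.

Across a period the outer electron is held more tightly (higher IE₁); down a group it sits in a higher shell, more shielded, and comes off more easily.
These span different periods and groups, so the two trends combine.
Pb > Ca: the two effects oppose for this pair; the across-period effect wins (716 vs 590 kJ/mol).
H > Pb: period and group pull opposite ways; the down-group shift dominates (1312 vs 716 kJ/mol).
N > H: the two effects oppose for this pair; the across-period effect wins (1402 vs 1312 kJ/mol).
For reference (kJ/mol): H 1312, N 1402, Ca 590, Pb 716.
So from lowest to highest: Ca < Pb < H < N.

Ca, Pb, H, N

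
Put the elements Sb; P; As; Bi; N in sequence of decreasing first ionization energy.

N > P > As > Sb > Bi

N is in period 2, group 15; P is in period 3, group 15; As is in period 4, group 15; Sb is in period 5, group 15; Bi is in period 6, group 15.
Removing the outermost electron gets harder across a period and easier down a group.
All are in group 15, so first ionization energy increases up the group.
So from highest to lowest: N > P > As > Sb > Bi.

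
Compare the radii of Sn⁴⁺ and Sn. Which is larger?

Sn

Forming Sn⁴⁺ removes 4 electrons from Sn. Fewer electrons for the same nuclear charge means less shielding and a higher Z_eff on the remaining electrons.
A cation is smaller than its parent atom: Sn⁴⁺ < Sn.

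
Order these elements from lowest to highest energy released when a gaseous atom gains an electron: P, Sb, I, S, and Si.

Si is in period 3, group 14; P is in period 3, group 15; S is in period 3, group 16; Sb is in period 5, group 15; I is in period 5, group 17.
Electron affinity generally becomes more exothermic across a period toward the halogens and less exothermic down a group.
Neither a single period nor a single group — weigh both effects.
Sb > P: this pair runs against the simple trend — see the exception note.
Si > Sb: the two effects oppose for this pair; the down-group effect wins (134 vs 103 kJ/mol).
S > Si: S lies to the right of Si in period 3, so the across-period effect alone puts S higher.
I > S: the two effects oppose for this pair; the across-period effect wins (295 vs 200 kJ/mol).
Note the exception: Sb has a higher electron affinity than P, contrary to the simple trend — both are half-filled np³, but the pairing/repulsion penalty for the added electron shrinks as the p orbitals become larger and more diffuse down the group, and for Sb that outweighs the weaker nuclear attraction.
Note the exception: Si has a higher electron affinity than P, contrary to the simple trend — adding an electron to P's half-filled 3p³ is unfavourable, so Si (3p²) has the more exothermic EA.
Tabulated electron affinity (kJ/mol): Si 134, P 72, S 200, Sb 103, I 295.
So from lowest to highest: P < Sb < Si < S < I.

P, Sb, Si, S, I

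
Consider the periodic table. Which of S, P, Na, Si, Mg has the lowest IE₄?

Consider each +3 ion: S³⁺ still has 3 valence electrons; P³⁺ still has 2 valence electrons; Na³⁺ is already 2 electrons into the core; Si³⁺ still has 1 valence electron; Mg³⁺ is already 1 electron into the core.
Core electrons are held far more tightly than valence electrons, so Na and Mg top the IE_4 order.
Valence configurations: S³⁺ [Ne]3s²3p¹, P³⁺ [Ne]3s², Si³⁺ [Ne]3s¹.
S³⁺ loses a lone 3p electron whereas P³⁺ must break into a filled 3s² pair, so IE_4(P) > IE_4(S) even though S has the higher nuclear charge.
Tabulated IE_4 (kJ/mol): S 4556, P 4964, Na 9543, Si 4356, Mg 10543.
Hence IE_4: Si < S < P < Na < Mg.

Si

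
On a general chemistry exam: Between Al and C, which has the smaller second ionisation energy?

IE_2 is the cost of taking one more electron from the +1 cation: Al⁺ still has 2 valence electrons; C⁺ still has 3 valence electrons.
All are still removing valence electrons, so compare the +1 ions as you would atoms: IE_2 generally rises across a period (higher Z_eff) and falls down a group (larger shell), subject to the usual subshell exceptions.
Valence configurations: Al⁺ [Ne]3s², C⁺ [He]2s²2p¹.
Approximate IE_2 values (kJ/mol): Al 1817, C 2353.
Hence IE_2: Al < C.

Al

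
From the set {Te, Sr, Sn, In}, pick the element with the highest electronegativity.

Te

EN rises left→right (higher Z_eff, smaller atoms) and falls top→bottom (larger, more shielded atoms).
All lie in period 5, so electronegativity increases left to right.
The highest electronegativity among these belongs to Te.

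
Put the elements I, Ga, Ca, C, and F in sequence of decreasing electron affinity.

F > I > C > Ga > Ca

Electron affinity generally becomes more exothermic across a period toward the halogens and less exothermic down a group.
Neither a single period nor a single group — weigh both effects.
Ga > Ca: both are in period 4; the period trend gives Ga the larger value.
C > Ga: relative to Ga, both the across-period and down-group shifts push C's electron affinity up.
I > C: period and group pull opposite ways; the across-period shift dominates (295 vs 122 kJ/mol).
F > I: F sits above I in group 17, so the down-group effect alone puts F higher.
Approximate values (kJ/mol): C 122, F 328, Ca 2, Ga 29, I 295.
So from highest to lowest: F > I > C > Ga > Ca.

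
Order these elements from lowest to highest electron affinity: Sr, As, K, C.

Sr < K < As < C

Atoms with high Z_eff and room in the valence shell (especially the halogens) have the most exothermic electron affinities.
Neither a single period nor a single group — weigh both effects.
K > Sr: the two effects oppose for this pair; the down-group effect wins (48 vs 5 kJ/mol).
As > K: As lies to the right of K in period 4, so the across-period effect alone puts As higher.
C > As: period and group pull opposite ways; the down-group shift dominates (122 vs 78 kJ/mol).
For reference (kJ/mol): C 122, K 48, As 78, Sr 5.
So from lowest to highest: Sr < K < As < C.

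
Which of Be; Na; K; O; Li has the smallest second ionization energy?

Consider each +1 ion: Be⁺ still has 1 valence electron; Na⁺ is the bare [Ne] core; K⁺ is the bare [Ar] core; O⁺ still has 5 valence electrons; Li⁺ is the bare [He] core.
Usually core removal costs more than valence removal, but here the competition is close: a tightly held n=2 valence electron can cost more to remove than an n=3 core electron, so the actual values have to decide it.
Valence configurations: Be⁺ [He]2s¹, O⁺ [He]2s²2p³.
Tabulated IE_2 (kJ/mol): Be 1757, Na 4562, K 3052, O 3388, Li 7298.
Hence IE_2: Be < K < O < Na < Li.

Be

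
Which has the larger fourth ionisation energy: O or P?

O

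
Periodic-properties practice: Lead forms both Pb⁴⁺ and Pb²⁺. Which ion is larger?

Both ions have Z = 82 protons, but Pb⁴⁺ has lost more electrons, so its remaining electrons feel a larger effective nuclear charge per electron and are pulled in more tightly.
Higher positive charge → smaller ion, so Pb²⁺ > Pb⁴⁺.

Pb²⁺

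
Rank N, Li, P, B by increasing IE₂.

P, B, N, Li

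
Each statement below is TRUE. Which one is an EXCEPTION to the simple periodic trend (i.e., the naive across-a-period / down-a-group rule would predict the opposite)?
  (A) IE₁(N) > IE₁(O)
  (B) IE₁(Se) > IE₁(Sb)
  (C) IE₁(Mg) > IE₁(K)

(A)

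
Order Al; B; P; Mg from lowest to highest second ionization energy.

Mg < Al < P < B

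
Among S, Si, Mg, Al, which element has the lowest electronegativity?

Mg

Mg is in period 3, group 2; Al is in period 3, group 13; Si is in period 3, group 14; S is in period 3, group 16.
Atoms toward the upper right of the periodic table pull bonding electrons most strongly.
All lie in period 3, so electronegativity increases left to right.
The lowest electronegativity among these belongs to Mg.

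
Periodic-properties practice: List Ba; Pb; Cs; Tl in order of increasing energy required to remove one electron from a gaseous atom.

IE₁ increases left→right with effective nuclear charge and decreases top→bottom as the valence shell moves farther out.
All lie in period 6, so first ionization energy increases left to right.
So from lowest to highest: Cs < Ba < Tl < Pb.

Cs, Ba, Tl, Pb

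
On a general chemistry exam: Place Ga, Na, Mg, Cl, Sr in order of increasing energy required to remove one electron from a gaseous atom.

Na, Sr, Ga, Mg, Cl

Na is in period 3, group 1; Mg is in period 3, group 2; Cl is in period 3, group 17; Ga is in period 4, group 13; Sr is in period 5, group 2.
IE₁ increases left→right with effective nuclear charge and decreases top→bottom as the valence shell moves farther out.
These span different periods and groups, so the two trends combine.
Sr > Na: the two effects oppose for this pair; the across-period effect wins (550 vs 496 kJ/mol).
Ga > Sr: relative to Sr, both the across-period and down-group shifts push Ga's first ionization energy up.
Mg > Ga: the two effects oppose for this pair; the down-group effect wins (738 vs 579 kJ/mol).
Cl > Mg: Cl lies to the right of Mg in period 3, so the across-period effect alone puts Cl higher.
Tabulated first ionization energy (kJ/mol): Na 496, Mg 738, Cl 1251, Ga 579, Sr 550.
So from lowest to highest: Na < Sr < Ga < Mg < Cl.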